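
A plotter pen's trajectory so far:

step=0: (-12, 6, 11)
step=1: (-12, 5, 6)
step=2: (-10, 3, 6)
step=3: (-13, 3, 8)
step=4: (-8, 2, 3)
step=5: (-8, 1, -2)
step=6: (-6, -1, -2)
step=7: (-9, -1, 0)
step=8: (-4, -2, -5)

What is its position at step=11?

(-5, -5, -8)

Differencing gives (+0, -1, -5), (+2, -2, +0), (-3, +0, +2), (+5, -1, -5), (+0, -1, -5), (+2, -2, +0), (-3, +0, +2), (+5, -1, -5). This is the pattern (+0, -1, -5), (+2, -2, +0), (-3, +0, +2), (+5, -1, -5) repeated.
step 9: apply (+0, -1, -5) → (-4, -3, -10)
step 10: apply (+2, -2, +0) → (-2, -5, -10)
step 11: apply (-3, +0, +2) → (-5, -5, -8)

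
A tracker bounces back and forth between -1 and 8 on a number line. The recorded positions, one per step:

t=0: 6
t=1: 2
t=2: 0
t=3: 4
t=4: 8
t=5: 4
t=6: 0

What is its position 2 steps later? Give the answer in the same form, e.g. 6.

The value reflects between -1 and 8, moving 4 per step.
  step 7: 0 → 2
  step 8: 2 → 6

6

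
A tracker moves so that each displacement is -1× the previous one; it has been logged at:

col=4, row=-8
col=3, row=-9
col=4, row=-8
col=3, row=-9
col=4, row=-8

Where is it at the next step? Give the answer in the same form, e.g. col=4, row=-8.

col=3, row=-9

The jumps are (-1,-1), (+1,+1), (-1,-1), (+1,+1) — a geometric progression with ratio -1.
step 5: col=4, row=-8 + (-1,-1) → col=3, row=-9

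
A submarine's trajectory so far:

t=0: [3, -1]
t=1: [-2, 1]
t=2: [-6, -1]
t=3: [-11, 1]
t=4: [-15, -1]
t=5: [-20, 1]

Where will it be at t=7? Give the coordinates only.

[-29, 1]

Differencing gives [-5, +2], [-4, -2], [-5, +2], [-4, -2], [-5, +2]. This is the pattern [-5, +2], [-4, -2] repeated.
step 6: apply [-4, -2] → [-24, -1]
step 7: apply [-5, +2] → [-29, 1]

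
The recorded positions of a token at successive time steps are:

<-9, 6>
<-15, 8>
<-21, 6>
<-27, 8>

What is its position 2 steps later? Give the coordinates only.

<-39, 8>

The first coordinate changes by -6 each step, so at step 5 it is -9 + 5·(-6) = -39.
The second coordinate repeats the cycle [6, 8] with period 2; step 5 mod 2 = 1, giving 8.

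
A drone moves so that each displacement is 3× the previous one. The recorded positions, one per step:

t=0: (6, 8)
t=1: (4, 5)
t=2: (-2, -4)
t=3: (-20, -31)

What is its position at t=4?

Step-to-step displacements: (-2, -3), (-6, -9), (-18, -27); each is 3× the previous.
step 4: (-20, -31) + (-54, -81) → (-74, -112)

(-74, -112)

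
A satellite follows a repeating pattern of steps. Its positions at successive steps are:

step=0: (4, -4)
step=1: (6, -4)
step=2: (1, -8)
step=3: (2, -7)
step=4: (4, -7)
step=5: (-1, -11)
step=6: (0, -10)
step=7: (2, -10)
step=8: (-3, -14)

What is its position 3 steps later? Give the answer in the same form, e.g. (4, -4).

The moves between consecutive positions are (+2, +0), (-5, -4), (+1, +1), (+2, +0), (-5, -4), (+1, +1), (+2, +0), (-5, -4); they repeat the 3-cycle [(+2, +0), (-5, -4), (+1, +1)].
step 9: apply (+1, +1) → (-2, -13)
step 10: apply (+2, +0) → (0, -13)
step 11: apply (-5, -4) → (-5, -17)

(-5, -17)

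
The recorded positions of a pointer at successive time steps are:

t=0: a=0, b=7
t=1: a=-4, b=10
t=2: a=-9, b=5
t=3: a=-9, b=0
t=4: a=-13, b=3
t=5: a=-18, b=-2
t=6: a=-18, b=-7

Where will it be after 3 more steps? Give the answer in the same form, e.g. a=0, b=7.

Differencing gives (-4, +3), (-5, -5), (+0, -5), (-4, +3), (-5, -5), (+0, -5). This is the pattern (-4, +3), (-5, -5), (+0, -5) repeated.
step 7: apply (-4, +3) → a=-22, b=-4
step 8: apply (-5, -5) → a=-27, b=-9
step 9: apply (+0, -5) → a=-27, b=-14

a=-27, b=-14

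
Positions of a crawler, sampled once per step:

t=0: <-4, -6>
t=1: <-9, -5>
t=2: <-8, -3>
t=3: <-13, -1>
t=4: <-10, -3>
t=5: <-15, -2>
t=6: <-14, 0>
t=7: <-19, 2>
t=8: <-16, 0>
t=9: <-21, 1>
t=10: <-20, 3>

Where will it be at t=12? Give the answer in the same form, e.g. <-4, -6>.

Step-to-step displacements: <-5, +1>, <+1, +2>, <-5, +2>, <+3, -2>, <-5, +1>, <+1, +2>, <-5, +2>, <+3, -2>, <-5, +1>, <+1, +2> — a repeating cycle of length 4.
step 11: apply <-5, +2> → <-25, 5>
step 12: apply <+3, -2> → <-22, 3>

<-22, 3>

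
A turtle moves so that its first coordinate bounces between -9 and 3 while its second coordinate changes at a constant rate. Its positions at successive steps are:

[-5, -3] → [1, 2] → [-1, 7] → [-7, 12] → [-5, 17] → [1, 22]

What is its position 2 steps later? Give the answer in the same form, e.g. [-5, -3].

The first coordinate travels 6 per step and bounces off the walls at -9 and 3.
  step 6: 1 → -1
  step 7: -1 → -7
The second coordinate changes by +5 each step: at step 7 it is 32.

[-7, 32]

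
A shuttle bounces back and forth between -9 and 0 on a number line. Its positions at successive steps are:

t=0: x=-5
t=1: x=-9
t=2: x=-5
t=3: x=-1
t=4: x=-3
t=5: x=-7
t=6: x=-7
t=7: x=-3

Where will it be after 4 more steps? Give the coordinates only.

The value reflects between -9 and 0, moving 4 per step.
  step 8: -3 → -1
  step 9: -1 → -5
  step 10: -5 → -9
  step 11: -9 → -5

x=-5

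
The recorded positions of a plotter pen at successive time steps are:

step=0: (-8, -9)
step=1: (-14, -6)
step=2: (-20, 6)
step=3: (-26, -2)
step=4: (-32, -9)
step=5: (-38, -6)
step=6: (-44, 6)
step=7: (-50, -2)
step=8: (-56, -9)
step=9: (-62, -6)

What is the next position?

The first coordinate changes by -6 each step, so at step 10 it is -8 + 10·(-6) = -68.
The second coordinate repeats the cycle [-9, -6, 6, -2] with period 4; step 10 mod 4 = 2, giving 6.

(-68, 6)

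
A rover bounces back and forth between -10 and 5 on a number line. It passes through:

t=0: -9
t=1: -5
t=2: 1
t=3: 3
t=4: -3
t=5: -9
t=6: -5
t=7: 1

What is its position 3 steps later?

The value reflects between -10 and 5, moving 6 per step.
  step 8: 1 → 3
  step 9: 3 → -3
  step 10: -3 → -9

-9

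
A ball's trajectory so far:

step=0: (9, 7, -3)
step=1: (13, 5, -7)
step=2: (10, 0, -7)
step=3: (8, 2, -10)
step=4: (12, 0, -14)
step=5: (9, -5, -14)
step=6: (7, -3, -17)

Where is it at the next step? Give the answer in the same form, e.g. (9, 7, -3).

Differencing gives (+4, -2, -4), (-3, -5, +0), (-2, +2, -3), (+4, -2, -4), (-3, -5, +0), (-2, +2, -3). This is the pattern (+4, -2, -4), (-3, -5, +0), (-2, +2, -3) repeated.
step 7: apply (+4, -2, -4) → (11, -5, -21)

(11, -5, -21)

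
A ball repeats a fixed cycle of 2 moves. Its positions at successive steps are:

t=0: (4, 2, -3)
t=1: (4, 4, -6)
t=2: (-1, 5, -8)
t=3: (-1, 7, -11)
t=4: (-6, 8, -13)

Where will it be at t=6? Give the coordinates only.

Step-to-step displacements: (+0, +2, -3), (-5, +1, -2), (+0, +2, -3), (-5, +1, -2) — a repeating cycle of length 2.
step 5: apply (+0, +2, -3) → (-6, 10, -16)
step 6: apply (-5, +1, -2) → (-11, 11, -18)

(-11, 11, -18)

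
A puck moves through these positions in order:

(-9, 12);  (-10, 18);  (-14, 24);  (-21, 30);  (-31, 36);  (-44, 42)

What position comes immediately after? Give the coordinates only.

First differences are (-1, +6), (-4, +6), (-7, +6), (-10, +6), (-13, +6); their common second difference is (-3, +0) (constant acceleration).
step 6: (-44, 42) + (-16, +6) → (-60, 48)

(-60, 48)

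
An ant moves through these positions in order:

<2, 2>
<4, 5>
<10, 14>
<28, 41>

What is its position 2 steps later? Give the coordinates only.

<244, 365>

The jumps are <+2, +3>, <+6, +9>, <+18, +27> — a geometric progression with ratio 3.
step 4: <28, 41> + <+54, +81> → <82, 122>
step 5: <82, 122> + <+162, +243> → <244, 365>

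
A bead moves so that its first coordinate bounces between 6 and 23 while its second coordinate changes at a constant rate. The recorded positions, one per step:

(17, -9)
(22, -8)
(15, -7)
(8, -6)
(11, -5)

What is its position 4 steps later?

The first coordinate reflects between 6 and 23, moving 7 per step.
  step 5: 11 → 18
  step 6: 18 → 21
  step 7: 21 → 14
  step 8: 14 → 7
The second coordinate changes by +1 each step: at step 8 it is -1.

(7, -1)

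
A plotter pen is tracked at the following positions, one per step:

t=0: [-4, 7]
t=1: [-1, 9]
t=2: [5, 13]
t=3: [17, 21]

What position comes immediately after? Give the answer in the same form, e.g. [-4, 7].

[41, 37]

The jumps are [+3, +2], [+6, +4], [+12, +8] — a geometric progression with ratio 2.
step 4: [17, 21] + [+24, +16] → [41, 37]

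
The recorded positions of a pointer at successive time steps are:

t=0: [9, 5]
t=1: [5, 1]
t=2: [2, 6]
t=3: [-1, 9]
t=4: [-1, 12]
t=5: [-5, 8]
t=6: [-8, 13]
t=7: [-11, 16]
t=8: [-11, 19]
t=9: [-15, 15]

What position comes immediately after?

Differencing gives [-4, -4], [-3, +5], [-3, +3], [+0, +3], [-4, -4], [-3, +5], [-3, +3], [+0, +3], [-4, -4]. This is the pattern [-4, -4], [-3, +5], [-3, +3], [+0, +3] repeated.
step 10: apply [-3, +5] → [-18, 20]

[-18, 20]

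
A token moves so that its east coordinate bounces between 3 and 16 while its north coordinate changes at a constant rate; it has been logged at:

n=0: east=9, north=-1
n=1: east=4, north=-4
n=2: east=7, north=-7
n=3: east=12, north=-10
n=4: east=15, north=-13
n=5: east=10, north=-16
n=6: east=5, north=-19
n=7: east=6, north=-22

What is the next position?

east=11, north=-25

The east coordinate reflects between 3 and 16, moving 5 per step.
  step 8: 6 → 11
The north coordinate changes by -3 each step: at step 8 it is -25.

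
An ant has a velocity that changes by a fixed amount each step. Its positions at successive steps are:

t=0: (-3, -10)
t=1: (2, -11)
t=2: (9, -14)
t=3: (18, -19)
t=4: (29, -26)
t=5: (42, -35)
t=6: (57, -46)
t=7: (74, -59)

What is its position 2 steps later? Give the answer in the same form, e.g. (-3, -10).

First differences are (+5, -1), (+7, -3), (+9, -5), (+11, -7), (+13, -9), (+15, -11), (+17, -13); their common second difference is (+2, -2) (constant acceleration).
step 8: (74, -59) + (+19, -15) → (93, -74)
step 9: (93, -74) + (+21, -17) → (114, -91)

(114, -91)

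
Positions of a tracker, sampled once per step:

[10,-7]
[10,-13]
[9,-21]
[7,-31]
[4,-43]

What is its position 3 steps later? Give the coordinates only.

Taking differences between consecutive positions: [+0,-6], [-1,-8], [-2,-10], [-3,-12]. These grow by [-1,-2] each step.
step 5: [4,-43] + [-4,-14] → [0,-57]
step 6: [0,-57] + [-5,-16] → [-5,-73]
step 7: [-5,-73] + [-6,-18] → [-11,-91]

[-11,-91]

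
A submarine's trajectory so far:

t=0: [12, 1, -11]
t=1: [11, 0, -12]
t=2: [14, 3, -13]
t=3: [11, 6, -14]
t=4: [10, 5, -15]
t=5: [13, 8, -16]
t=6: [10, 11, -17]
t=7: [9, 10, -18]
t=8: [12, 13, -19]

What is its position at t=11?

The moves between consecutive positions are [-1, -1, -1], [+3, +3, -1], [-3, +3, -1], [-1, -1, -1], [+3, +3, -1], [-3, +3, -1], [-1, -1, -1], [+3, +3, -1]; they repeat the 3-cycle [[-1, -1, -1], [+3, +3, -1], [-3, +3, -1]].
step 9: apply [-3, +3, -1] → [9, 16, -20]
step 10: apply [-1, -1, -1] → [8, 15, -21]
step 11: apply [+3, +3, -1] → [11, 18, -22]

[11, 18, -22]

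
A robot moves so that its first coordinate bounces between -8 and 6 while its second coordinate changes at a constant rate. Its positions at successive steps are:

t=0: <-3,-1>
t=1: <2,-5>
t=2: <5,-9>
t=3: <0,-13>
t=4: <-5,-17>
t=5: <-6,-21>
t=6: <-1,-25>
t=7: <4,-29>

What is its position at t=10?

<-7,-41>

The first coordinate reflects between -8 and 6, moving 5 per step.
  step 8: 4 → 3
  step 9: 3 → -2
  step 10: -2 → -7
The second coordinate changes by -4 each step: at step 10 it is -41.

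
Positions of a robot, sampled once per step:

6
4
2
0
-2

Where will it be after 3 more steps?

-8

Each step adds -2 to the position.
step 5: -2 − 2 → -4
step 6: -4 − 2 → -6
step 7: -6 − 2 → -8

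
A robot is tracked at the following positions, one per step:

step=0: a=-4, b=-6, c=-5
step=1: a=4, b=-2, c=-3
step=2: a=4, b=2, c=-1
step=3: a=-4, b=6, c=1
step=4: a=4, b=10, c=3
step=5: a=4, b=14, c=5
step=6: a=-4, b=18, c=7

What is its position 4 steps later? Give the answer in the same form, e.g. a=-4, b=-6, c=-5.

The a coordinate repeats the cycle [-4, 4, 4] with period 3; step 10 mod 3 = 1, giving 4.
The b coordinate changes by +4 each step, so at step 10 it is -6 + 10·(4) = 34.
The c coordinate changes by +2 each step, so at step 10 it is -5 + 10·(2) = 15.

a=4, b=34, c=15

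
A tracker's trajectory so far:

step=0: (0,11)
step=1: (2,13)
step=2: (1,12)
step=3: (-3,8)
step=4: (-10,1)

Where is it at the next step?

Taking differences between consecutive positions: (+2,+2), (-1,-1), (-4,-4), (-7,-7). These grow by (-3,-3) each step.
step 5: (-10,1) + (-10,-10) → (-20,-9)

(-20,-9)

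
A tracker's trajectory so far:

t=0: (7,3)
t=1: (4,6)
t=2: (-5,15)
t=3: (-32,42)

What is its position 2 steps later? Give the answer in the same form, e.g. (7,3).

(-356,366)

Step-to-step displacements: (-3,+3), (-9,+9), (-27,+27); each is 3× the previous.
step 4: (-32,42) + (-81,+81) → (-113,123)
step 5: (-113,123) + (-243,+243) → (-356,366)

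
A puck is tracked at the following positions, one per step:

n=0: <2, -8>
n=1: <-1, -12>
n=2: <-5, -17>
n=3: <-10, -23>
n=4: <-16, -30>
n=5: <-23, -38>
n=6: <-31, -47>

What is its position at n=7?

Successive displacements: <-3, -4>, <-4, -5>, <-5, -6>, <-6, -7>, <-7, -8>, <-8, -9> — each changes by <-1, -1>.
step 7: <-31, -47> + <-9, -10> → <-40, -57>

<-40, -57>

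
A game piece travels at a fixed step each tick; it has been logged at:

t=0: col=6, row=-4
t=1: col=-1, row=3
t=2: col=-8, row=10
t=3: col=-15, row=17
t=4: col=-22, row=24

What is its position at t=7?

Each step adds (-7,+7) to the position.
step 5: col=-22, row=24 + (-7,+7) → col=-29, row=31
step 6: col=-29, row=31 + (-7,+7) → col=-36, row=38
step 7: col=-36, row=38 + (-7,+7) → col=-43, row=45

col=-43, row=45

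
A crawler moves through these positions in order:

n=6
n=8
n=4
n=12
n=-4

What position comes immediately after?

Step-to-step displacements: +2, -4, +8, -16; each is -2× the previous.
step 5: -4 + 32 → n=28

n=28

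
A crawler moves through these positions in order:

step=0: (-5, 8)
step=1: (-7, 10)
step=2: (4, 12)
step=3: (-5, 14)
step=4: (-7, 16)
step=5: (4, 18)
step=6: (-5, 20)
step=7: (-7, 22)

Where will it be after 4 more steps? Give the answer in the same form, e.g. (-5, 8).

(4, 30)

The first coordinate repeats the cycle [-5, -7, 4] with period 3; step 11 mod 3 = 2, giving 4.
The second coordinate changes by +2 each step, so at step 11 it is 8 + 11·(2) = 30.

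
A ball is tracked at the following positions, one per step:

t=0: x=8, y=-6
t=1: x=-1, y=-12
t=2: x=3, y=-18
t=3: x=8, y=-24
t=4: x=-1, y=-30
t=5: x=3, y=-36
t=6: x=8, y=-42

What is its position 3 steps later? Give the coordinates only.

The x coordinate repeats the cycle [8, -1, 3] with period 3; step 9 mod 3 = 0, giving 8.
The y coordinate changes by -6 each step, so at step 9 it is -6 + 9·(-6) = -60.

x=8, y=-60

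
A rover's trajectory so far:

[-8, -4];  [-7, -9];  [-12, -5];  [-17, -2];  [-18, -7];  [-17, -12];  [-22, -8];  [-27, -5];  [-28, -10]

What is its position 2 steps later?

Differencing gives [+1, -5], [-5, +4], [-5, +3], [-1, -5], [+1, -5], [-5, +4], [-5, +3], [-1, -5]. This is the pattern [+1, -5], [-5, +4], [-5, +3], [-1, -5] repeated.
step 9: apply [+1, -5] → [-27, -15]
step 10: apply [-5, +4] → [-32, -11]

[-32, -11]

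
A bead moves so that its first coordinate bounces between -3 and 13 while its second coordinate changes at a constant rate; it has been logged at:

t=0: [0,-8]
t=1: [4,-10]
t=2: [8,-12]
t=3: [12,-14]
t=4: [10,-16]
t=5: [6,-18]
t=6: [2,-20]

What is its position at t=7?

[-2,-22]

The first coordinate travels 4 per step and bounces off the walls at -3 and 13.
  step 7: 2 → -2
The second coordinate changes by -2 each step: at step 7 it is -22.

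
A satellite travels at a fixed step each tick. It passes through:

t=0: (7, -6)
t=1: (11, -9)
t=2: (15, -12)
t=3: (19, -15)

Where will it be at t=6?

(31, -24)

The position changes by (+4, -3) every step.
step 4: (19, -15) + (+4, -3) → (23, -18)
step 5: (23, -18) + (+4, -3) → (27, -21)
step 6: (27, -21) + (+4, -3) → (31, -24)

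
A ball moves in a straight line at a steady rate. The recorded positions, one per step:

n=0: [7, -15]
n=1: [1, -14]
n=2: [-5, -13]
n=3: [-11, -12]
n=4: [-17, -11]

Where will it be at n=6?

[-29, -9]

The position changes by [-6, +1] every step.
step 5: [-17, -11] + [-6, +1] → [-23, -10]
step 6: [-23, -10] + [-6, +1] → [-29, -9]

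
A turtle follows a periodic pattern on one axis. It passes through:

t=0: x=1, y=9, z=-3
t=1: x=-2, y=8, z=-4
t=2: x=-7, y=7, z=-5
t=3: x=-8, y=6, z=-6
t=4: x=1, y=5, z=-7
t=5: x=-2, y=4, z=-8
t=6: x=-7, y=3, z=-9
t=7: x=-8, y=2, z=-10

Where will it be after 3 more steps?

X: cycles through 1, -2, -7, -8 every 4 steps. Step 10 lands at position 2 of the cycle → -7.
Y: linear, -1 per step → -1 at step 10.
Z: linear, -1 per step → -13 at step 10.

x=-7, y=-1, z=-13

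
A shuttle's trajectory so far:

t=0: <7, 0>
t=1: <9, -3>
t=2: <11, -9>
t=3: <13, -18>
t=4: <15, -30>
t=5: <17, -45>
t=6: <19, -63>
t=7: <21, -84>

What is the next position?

<23, -108>

Successive displacements: <+2, -3>, <+2, -6>, <+2, -9>, <+2, -12>, <+2, -15>, <+2, -18>, <+2, -21> — each changes by <+0, -3>.
step 8: <21, -84> + <+2, -24> → <23, -108>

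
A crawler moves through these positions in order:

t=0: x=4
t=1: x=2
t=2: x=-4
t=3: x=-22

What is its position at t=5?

x=-238

The jumps are -2, -6, -18 — a geometric progression with ratio 3.
step 4: -22 − 54 → x=-76
step 5: -76 − 162 → x=-238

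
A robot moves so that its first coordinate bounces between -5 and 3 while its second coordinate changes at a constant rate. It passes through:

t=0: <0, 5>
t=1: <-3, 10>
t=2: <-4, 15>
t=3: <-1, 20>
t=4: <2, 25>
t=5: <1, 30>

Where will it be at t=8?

<-2, 45>

The first coordinate travels 3 per step and bounces off the walls at -5 and 3.
  step 6: 1 → -2
  step 7: -2 → -5
  step 8: -5 → -2
The second coordinate changes by +5 each step: at step 8 it is 45.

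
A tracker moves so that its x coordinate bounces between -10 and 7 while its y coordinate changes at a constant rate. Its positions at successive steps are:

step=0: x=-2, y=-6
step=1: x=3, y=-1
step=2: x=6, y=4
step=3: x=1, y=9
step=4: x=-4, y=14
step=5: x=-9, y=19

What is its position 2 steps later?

x=-1, y=29

The x coordinate reflects between -10 and 7, moving 5 per step.
  step 6: -9 → -6
  step 7: -6 → -1
The y coordinate changes by +5 each step: at step 7 it is 29.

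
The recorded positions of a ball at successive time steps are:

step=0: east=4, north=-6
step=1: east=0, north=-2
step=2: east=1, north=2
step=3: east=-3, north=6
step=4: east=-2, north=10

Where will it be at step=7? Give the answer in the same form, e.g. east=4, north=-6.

east=-9, north=22

The moves between consecutive positions are (-4,+4), (+1,+4), (-4,+4), (+1,+4); they repeat the 2-cycle [(-4,+4), (+1,+4)].
step 5: apply (-4,+4) → east=-6, north=14
step 6: apply (+1,+4) → east=-5, north=18
step 7: apply (-4,+4) → east=-9, north=22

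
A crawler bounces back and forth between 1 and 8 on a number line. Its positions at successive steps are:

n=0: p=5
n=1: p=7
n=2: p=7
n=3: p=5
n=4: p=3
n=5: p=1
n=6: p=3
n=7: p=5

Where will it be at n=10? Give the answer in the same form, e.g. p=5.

The value travels 2 per step and bounces off the walls at 1 and 8.
  step 8: 5 → 7
  step 9: 7 → 7
  step 10: 7 → 5

p=5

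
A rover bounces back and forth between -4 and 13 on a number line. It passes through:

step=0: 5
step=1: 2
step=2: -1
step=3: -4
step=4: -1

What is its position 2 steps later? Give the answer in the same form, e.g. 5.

The value reflects between -4 and 13, moving 3 per step.
  step 5: -1 → 2
  step 6: 2 → 5

5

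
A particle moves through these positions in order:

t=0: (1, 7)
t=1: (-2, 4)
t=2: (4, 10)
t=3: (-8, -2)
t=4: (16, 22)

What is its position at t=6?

The jumps are (-3, -3), (+6, +6), (-12, -12), (+24, +24) — a geometric progression with ratio -2.
step 5: (16, 22) + (-48, -48) → (-32, -26)
step 6: (-32, -26) + (+96, +96) → (64, 70)

(64, 70)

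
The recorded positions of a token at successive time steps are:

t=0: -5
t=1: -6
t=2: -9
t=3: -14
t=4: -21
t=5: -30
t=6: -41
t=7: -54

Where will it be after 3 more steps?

Successive displacements: -1, -3, -5, -7, -9, -11, -13 — each changes by -2.
step 8: -54 − 15 → -69
step 9: -69 − 17 → -86
step 10: -86 − 19 → -105

-105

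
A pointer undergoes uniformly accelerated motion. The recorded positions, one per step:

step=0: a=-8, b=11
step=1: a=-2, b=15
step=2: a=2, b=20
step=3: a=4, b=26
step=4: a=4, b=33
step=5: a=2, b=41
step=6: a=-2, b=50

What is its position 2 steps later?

Taking differences between consecutive positions: (+6,+4), (+4,+5), (+2,+6), (+0,+7), (-2,+8), (-4,+9). These grow by (-2,+1) each step.
step 7: a=-2, b=50 + (-6,+10) → a=-8, b=60
step 8: a=-8, b=60 + (-8,+11) → a=-16, b=71

a=-16, b=71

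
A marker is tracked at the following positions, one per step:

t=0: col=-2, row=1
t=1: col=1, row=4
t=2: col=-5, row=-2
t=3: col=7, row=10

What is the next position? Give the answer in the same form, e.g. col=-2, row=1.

The jumps are (+3, +3), (-6, -6), (+12, +12) — a geometric progression with ratio -2.
step 4: col=7, row=10 + (-24, -24) → col=-17, row=-14

col=-17, row=-14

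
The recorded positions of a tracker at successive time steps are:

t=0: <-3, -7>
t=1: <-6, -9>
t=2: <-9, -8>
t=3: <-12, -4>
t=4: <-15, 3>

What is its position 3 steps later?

<-24, 42>

First differences are <-3, -2>, <-3, +1>, <-3, +4>, <-3, +7>; their common second difference is <+0, +3> (constant acceleration).
step 5: <-15, 3> + <-3, +10> → <-18, 13>
step 6: <-18, 13> + <-3, +13> → <-21, 26>
step 7: <-21, 26> + <-3, +16> → <-24, 42>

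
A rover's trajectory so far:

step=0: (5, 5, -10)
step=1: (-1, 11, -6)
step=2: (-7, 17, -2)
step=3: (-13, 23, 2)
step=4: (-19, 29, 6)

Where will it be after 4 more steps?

The position changes by (-6, +6, +4) every step.
step 5: (-19, 29, 6) + (-6, +6, +4) → (-25, 35, 10)
step 6: (-25, 35, 10) + (-6, +6, +4) → (-31, 41, 14)
step 7: (-31, 41, 14) + (-6, +6, +4) → (-37, 47, 18)
step 8: (-37, 47, 18) + (-6, +6, +4) → (-43, 53, 22)

(-43, 53, 22)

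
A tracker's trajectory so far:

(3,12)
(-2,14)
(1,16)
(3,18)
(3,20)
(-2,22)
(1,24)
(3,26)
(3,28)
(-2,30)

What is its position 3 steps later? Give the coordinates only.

The first coordinate repeats the cycle [3, -2, 1, 3] with period 4; step 12 mod 4 = 0, giving 3.
The second coordinate changes by +2 each step, so at step 12 it is 12 + 12·(2) = 36.

(3,36)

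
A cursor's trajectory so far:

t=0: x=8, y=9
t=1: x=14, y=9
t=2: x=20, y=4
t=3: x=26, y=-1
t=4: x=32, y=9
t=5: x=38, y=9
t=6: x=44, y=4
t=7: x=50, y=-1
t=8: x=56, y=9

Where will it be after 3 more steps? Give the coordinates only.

x=74, y=-1

The x coordinate changes by +6 each step, so at step 11 it is 8 + 11·(6) = 74.
The y coordinate repeats the cycle [9, 9, 4, -1] with period 4; step 11 mod 4 = 3, giving -1.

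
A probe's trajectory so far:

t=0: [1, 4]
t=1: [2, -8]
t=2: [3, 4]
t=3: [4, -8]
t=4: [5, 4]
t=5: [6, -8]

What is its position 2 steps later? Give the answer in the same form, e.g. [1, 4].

[8, -8]

The first coordinate changes by +1 each step, so at step 7 it is 1 + 7·(1) = 8.
The second coordinate repeats the cycle [4, -8] with period 2; step 7 mod 2 = 1, giving -8.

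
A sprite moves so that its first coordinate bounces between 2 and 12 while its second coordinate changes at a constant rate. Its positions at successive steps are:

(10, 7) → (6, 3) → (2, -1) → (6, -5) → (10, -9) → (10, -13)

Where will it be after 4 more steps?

(10, -29)

The first coordinate reflects between 2 and 12, moving 4 per step.
  step 6: 10 → 6
  step 7: 6 → 2
  step 8: 2 → 6
  step 9: 6 → 10
The second coordinate changes by -4 each step: at step 9 it is -29.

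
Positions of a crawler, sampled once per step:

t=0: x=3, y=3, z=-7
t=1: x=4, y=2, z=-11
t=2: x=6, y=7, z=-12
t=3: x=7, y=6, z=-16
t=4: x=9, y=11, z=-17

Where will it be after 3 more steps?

x=13, y=14, z=-26

Step-to-step displacements: (+1, -1, -4), (+2, +5, -1), (+1, -1, -4), (+2, +5, -1) — a repeating cycle of length 2.
step 5: apply (+1, -1, -4) → x=10, y=10, z=-21
step 6: apply (+2, +5, -1) → x=12, y=15, z=-22
step 7: apply (+1, -1, -4) → x=13, y=14, z=-26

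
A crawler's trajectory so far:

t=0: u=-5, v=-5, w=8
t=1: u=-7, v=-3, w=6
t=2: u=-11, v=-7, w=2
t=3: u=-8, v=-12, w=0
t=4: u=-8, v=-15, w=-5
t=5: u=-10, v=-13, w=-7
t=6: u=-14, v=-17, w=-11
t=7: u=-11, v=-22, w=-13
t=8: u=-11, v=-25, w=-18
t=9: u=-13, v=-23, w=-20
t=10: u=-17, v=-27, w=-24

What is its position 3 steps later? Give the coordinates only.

u=-16, v=-33, w=-33

The moves between consecutive positions are (-2,+2,-2), (-4,-4,-4), (+3,-5,-2), (+0,-3,-5), (-2,+2,-2), (-4,-4,-4), (+3,-5,-2), (+0,-3,-5), (-2,+2,-2), (-4,-4,-4); they repeat the 4-cycle [(-2,+2,-2), (-4,-4,-4), (+3,-5,-2), (+0,-3,-5)].
step 11: apply (+3,-5,-2) → u=-14, v=-32, w=-26
step 12: apply (+0,-3,-5) → u=-14, v=-35, w=-31
step 13: apply (-2,+2,-2) → u=-16, v=-33, w=-33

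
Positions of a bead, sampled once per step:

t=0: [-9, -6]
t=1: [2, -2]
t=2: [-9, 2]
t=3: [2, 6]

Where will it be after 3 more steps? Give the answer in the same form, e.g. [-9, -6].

First: cycles through -9, 2 every 2 steps. Step 6 lands at position 0 of the cycle → -9.
Second: linear, +4 per step → 18 at step 6.

[-9, 18]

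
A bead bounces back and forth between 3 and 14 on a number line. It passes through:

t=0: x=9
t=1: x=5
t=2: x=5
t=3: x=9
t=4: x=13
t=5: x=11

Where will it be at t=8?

x=7

The value travels 4 per step and bounces off the walls at 3 and 14.
  step 6: 11 → 7
  step 7: 7 → 3
  step 8: 3 → 7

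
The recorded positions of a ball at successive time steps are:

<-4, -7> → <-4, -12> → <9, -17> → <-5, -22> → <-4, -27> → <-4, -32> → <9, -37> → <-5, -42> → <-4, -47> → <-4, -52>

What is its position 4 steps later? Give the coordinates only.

<-4, -72>

First: cycles through -4, -4, 9, -5 every 4 steps. Step 13 lands at position 1 of the cycle → -4.
Second: linear, -5 per step → -72 at step 13.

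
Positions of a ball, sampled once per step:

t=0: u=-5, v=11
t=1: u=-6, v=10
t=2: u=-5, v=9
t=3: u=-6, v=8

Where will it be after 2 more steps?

U: cycles through -5, -6 every 2 steps. Step 5 lands at position 1 of the cycle → -6.
V: linear, -1 per step → 6 at step 5.

u=-6, v=6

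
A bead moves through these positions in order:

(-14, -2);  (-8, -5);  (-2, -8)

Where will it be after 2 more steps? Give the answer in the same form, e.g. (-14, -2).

(10, -14)

The position changes by (+6, -3) every step.
step 3: (-2, -8) + (+6, -3) → (4, -11)
step 4: (4, -11) + (+6, -3) → (10, -14)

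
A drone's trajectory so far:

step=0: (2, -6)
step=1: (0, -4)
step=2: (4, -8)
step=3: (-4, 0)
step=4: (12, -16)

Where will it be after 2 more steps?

The jumps are (-2, +2), (+4, -4), (-8, +8), (+16, -16) — a geometric progression with ratio -2.
step 5: (12, -16) + (-32, +32) → (-20, 16)
step 6: (-20, 16) + (+64, -64) → (44, -48)

(44, -48)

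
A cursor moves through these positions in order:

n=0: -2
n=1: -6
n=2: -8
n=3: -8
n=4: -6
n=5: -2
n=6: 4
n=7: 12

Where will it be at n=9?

34

First differences are -4, -2, +0, +2, +4, +6, +8; their common second difference is +2 (constant acceleration).
step 8: 12 + 10 → 22
step 9: 22 + 12 → 34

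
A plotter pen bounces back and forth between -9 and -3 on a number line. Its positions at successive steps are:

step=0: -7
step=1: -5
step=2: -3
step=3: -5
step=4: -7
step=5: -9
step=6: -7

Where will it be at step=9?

The value reflects between -9 and -3, moving 2 per step.
  step 7: -7 → -5
  step 8: -5 → -3
  step 9: -3 → -5

-5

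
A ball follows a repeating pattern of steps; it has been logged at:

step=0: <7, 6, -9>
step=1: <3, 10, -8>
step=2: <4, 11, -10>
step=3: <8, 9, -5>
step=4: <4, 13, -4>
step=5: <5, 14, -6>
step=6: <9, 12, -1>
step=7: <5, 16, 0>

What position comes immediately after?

The moves between consecutive positions are <-4, +4, +1>, <+1, +1, -2>, <+4, -2, +5>, <-4, +4, +1>, <+1, +1, -2>, <+4, -2, +5>, <-4, +4, +1>; they repeat the 3-cycle [<-4, +4, +1>, <+1, +1, -2>, <+4, -2, +5>].
step 8: apply <+1, +1, -2> → <6, 17, -2>

<6, 17, -2>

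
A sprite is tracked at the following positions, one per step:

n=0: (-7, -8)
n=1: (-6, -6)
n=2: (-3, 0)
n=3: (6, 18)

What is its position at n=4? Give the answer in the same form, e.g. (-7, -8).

Step-to-step displacements: (+1, +2), (+3, +6), (+9, +18); each is 3× the previous.
step 4: (6, 18) + (+27, +54) → (33, 72)

(33, 72)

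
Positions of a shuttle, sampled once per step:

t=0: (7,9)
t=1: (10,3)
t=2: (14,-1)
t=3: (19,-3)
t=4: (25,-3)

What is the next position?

Successive displacements: (+3,-6), (+4,-4), (+5,-2), (+6,+0) — each changes by (+1,+2).
step 5: (25,-3) + (+7,+2) → (32,-1)

(32,-1)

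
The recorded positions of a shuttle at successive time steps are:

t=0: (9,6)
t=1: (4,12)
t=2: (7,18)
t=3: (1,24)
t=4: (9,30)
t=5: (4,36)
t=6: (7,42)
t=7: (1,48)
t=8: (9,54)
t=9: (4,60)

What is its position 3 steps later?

(9,78)

First: cycles through 9, 4, 7, 1 every 4 steps. Step 12 lands at position 0 of the cycle → 9.
Second: linear, +6 per step → 78 at step 12.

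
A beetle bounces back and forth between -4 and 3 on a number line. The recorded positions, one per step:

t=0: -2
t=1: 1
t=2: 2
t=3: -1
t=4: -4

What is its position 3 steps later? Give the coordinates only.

1

The value reflects between -4 and 3, moving 3 per step.
  step 5: -4 → -1
  step 6: -1 → 2
  step 7: 2 → 1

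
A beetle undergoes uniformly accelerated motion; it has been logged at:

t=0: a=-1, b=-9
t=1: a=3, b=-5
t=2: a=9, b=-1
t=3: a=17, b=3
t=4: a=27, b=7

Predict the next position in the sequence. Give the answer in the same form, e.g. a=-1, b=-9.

First differences are (+4,+4), (+6,+4), (+8,+4), (+10,+4); their common second difference is (+2,+0) (constant acceleration).
step 5: a=27, b=7 + (+12,+4) → a=39, b=11

a=39, b=11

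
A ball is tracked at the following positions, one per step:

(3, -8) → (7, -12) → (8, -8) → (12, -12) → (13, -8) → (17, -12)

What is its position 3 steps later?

(23, -8)

The moves between consecutive positions are (+4, -4), (+1, +4), (+4, -4), (+1, +4), (+4, -4); they repeat the 2-cycle [(+4, -4), (+1, +4)].
step 6: apply (+1, +4) → (18, -8)
step 7: apply (+4, -4) → (22, -12)
step 8: apply (+1, +4) → (23, -8)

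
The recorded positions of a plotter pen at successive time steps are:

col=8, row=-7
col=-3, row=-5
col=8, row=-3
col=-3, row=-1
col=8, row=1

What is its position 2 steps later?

The col coordinate repeats the cycle [8, -3] with period 2; step 6 mod 2 = 0, giving 8.
The row coordinate changes by +2 each step, so at step 6 it is -7 + 6·(2) = 5.

col=8, row=5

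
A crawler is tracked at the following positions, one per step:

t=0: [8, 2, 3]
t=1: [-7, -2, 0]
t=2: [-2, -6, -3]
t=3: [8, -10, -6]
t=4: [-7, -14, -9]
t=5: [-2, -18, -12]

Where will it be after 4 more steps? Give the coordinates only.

[8, -34, -24]

First: cycles through 8, -7, -2 every 3 steps. Step 9 lands at position 0 of the cycle → 8.
Second: linear, -4 per step → -34 at step 9.
Third: linear, -3 per step → -24 at step 9.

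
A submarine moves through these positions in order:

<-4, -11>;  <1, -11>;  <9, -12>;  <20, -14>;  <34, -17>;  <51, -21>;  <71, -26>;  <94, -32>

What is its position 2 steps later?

<149, -47>

Taking differences between consecutive positions: <+5, +0>, <+8, -1>, <+11, -2>, <+14, -3>, <+17, -4>, <+20, -5>, <+23, -6>. These grow by <+3, -1> each step.
step 8: <94, -32> + <+26, -7> → <120, -39>
step 9: <120, -39> + <+29, -8> → <149, -47>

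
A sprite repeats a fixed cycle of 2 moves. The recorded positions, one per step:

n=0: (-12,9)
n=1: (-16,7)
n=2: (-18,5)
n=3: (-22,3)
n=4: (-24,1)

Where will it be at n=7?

The moves between consecutive positions are (-4,-2), (-2,-2), (-4,-2), (-2,-2); they repeat the 2-cycle [(-4,-2), (-2,-2)].
step 5: apply (-4,-2) → (-28,-1)
step 6: apply (-2,-2) → (-30,-3)
step 7: apply (-4,-2) → (-34,-5)

(-34,-5)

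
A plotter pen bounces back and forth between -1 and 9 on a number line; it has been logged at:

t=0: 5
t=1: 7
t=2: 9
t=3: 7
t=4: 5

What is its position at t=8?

The value reflects between -1 and 9, moving 2 per step.
  step 5: 5 → 3
  step 6: 3 → 1
  step 7: 1 → -1
  step 8: -1 → 1

1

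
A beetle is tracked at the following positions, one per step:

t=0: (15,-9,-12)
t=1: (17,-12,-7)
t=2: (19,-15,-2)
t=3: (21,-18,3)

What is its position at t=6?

Constant displacement of (+2,-3,+5) per step.
step 4: (21,-18,3) + (+2,-3,+5) → (23,-21,8)
step 5: (23,-21,8) + (+2,-3,+5) → (25,-24,13)
step 6: (25,-24,13) + (+2,-3,+5) → (27,-27,18)

(27,-27,18)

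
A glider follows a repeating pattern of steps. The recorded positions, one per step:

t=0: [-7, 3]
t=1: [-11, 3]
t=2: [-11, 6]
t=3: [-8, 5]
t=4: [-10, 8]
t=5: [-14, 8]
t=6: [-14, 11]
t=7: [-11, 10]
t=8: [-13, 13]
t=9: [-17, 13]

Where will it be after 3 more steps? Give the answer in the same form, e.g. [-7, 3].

Step-to-step displacements: [-4, +0], [+0, +3], [+3, -1], [-2, +3], [-4, +0], [+0, +3], [+3, -1], [-2, +3], [-4, +0] — a repeating cycle of length 4.
step 10: apply [+0, +3] → [-17, 16]
step 11: apply [+3, -1] → [-14, 15]
step 12: apply [-2, +3] → [-16, 18]

[-16, 18]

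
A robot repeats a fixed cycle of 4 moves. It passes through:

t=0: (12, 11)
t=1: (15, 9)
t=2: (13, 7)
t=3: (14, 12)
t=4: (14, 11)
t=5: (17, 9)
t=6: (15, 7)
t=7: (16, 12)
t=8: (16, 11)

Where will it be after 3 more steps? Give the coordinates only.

(18, 12)

Differencing gives (+3, -2), (-2, -2), (+1, +5), (+0, -1), (+3, -2), (-2, -2), (+1, +5), (+0, -1). This is the pattern (+3, -2), (-2, -2), (+1, +5), (+0, -1) repeated.
step 9: apply (+3, -2) → (19, 9)
step 10: apply (-2, -2) → (17, 7)
step 11: apply (+1, +5) → (18, 12)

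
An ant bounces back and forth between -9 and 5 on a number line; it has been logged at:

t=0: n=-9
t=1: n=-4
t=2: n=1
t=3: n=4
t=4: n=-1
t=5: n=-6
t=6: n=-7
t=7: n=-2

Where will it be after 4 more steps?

The value travels 5 per step and bounces off the walls at -9 and 5.
  step 8: -2 → 3
  step 9: 3 → 2
  step 10: 2 → -3
  step 11: -3 → -8

n=-8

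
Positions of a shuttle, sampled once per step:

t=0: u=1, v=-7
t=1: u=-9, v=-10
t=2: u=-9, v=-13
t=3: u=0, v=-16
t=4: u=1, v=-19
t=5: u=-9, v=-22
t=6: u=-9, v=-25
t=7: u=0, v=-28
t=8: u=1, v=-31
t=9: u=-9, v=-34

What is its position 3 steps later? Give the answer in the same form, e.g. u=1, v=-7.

U: cycles through 1, -9, -9, 0 every 4 steps. Step 12 lands at position 0 of the cycle → 1.
V: linear, -3 per step → -43 at step 12.

u=1, v=-43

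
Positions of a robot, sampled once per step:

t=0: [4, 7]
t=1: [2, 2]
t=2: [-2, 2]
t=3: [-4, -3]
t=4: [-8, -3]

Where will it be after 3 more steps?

Differencing gives [-2, -5], [-4, +0], [-2, -5], [-4, +0]. This is the pattern [-2, -5], [-4, +0] repeated.
step 5: apply [-2, -5] → [-10, -8]
step 6: apply [-4, +0] → [-14, -8]
step 7: apply [-2, -5] → [-16, -13]

[-16, -13]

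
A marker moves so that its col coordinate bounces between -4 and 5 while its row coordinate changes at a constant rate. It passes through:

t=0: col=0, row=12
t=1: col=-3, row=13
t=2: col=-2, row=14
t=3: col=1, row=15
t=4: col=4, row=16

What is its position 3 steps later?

The col coordinate reflects between -4 and 5, moving 3 per step.
  step 5: 4 → 3
  step 6: 3 → 0
  step 7: 0 → -3
The row coordinate changes by +1 each step: at step 7 it is 19.

col=-3, row=19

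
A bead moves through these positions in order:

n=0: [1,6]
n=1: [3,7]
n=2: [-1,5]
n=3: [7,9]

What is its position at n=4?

[-9,1]

Step-to-step displacements: [+2,+1], [-4,-2], [+8,+4]; each is -2× the previous.
step 4: [7,9] + [-16,-8] → [-9,1]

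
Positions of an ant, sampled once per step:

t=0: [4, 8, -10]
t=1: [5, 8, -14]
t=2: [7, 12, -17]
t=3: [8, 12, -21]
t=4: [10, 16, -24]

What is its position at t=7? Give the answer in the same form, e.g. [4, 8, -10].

Step-to-step displacements: [+1, +0, -4], [+2, +4, -3], [+1, +0, -4], [+2, +4, -3] — a repeating cycle of length 2.
step 5: apply [+1, +0, -4] → [11, 16, -28]
step 6: apply [+2, +4, -3] → [13, 20, -31]
step 7: apply [+1, +0, -4] → [14, 20, -35]

[14, 20, -35]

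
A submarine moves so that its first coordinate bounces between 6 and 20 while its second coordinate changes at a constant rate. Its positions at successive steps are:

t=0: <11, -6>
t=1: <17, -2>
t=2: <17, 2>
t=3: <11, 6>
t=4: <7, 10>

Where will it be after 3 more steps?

The first coordinate travels 6 per step and bounces off the walls at 6 and 20.
  step 5: 7 → 13
  step 6: 13 → 19
  step 7: 19 → 15
The second coordinate changes by +4 each step: at step 7 it is 22.

<15, 22>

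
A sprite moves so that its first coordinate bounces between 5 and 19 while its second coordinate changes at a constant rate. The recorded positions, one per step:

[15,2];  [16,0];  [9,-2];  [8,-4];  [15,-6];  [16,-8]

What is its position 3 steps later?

The first coordinate travels 7 per step and bounces off the walls at 5 and 19.
  step 6: 16 → 9
  step 7: 9 → 8
  step 8: 8 → 15
The second coordinate changes by -2 each step: at step 8 it is -14.

[15,-14]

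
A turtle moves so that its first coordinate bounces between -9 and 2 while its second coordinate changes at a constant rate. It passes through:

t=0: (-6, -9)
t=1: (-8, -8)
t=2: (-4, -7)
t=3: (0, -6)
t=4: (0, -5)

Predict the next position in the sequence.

(-4, -4)

The first coordinate travels 4 per step and bounces off the walls at -9 and 2.
  step 5: 0 → -4
The second coordinate changes by +1 each step: at step 5 it is -4.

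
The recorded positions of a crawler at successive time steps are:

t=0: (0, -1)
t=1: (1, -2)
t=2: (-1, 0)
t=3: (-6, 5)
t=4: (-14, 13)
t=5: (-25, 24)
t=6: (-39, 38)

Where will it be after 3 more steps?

Successive displacements: (+1, -1), (-2, +2), (-5, +5), (-8, +8), (-11, +11), (-14, +14) — each changes by (-3, +3).
step 7: (-39, 38) + (-17, +17) → (-56, 55)
step 8: (-56, 55) + (-20, +20) → (-76, 75)
step 9: (-76, 75) + (-23, +23) → (-99, 98)

(-99, 98)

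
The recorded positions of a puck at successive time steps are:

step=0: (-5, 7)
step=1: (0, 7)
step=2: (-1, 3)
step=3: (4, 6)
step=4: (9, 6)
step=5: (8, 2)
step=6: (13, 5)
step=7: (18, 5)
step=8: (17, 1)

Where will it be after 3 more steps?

Step-to-step displacements: (+5, +0), (-1, -4), (+5, +3), (+5, +0), (-1, -4), (+5, +3), (+5, +0), (-1, -4) — a repeating cycle of length 3.
step 9: apply (+5, +3) → (22, 4)
step 10: apply (+5, +0) → (27, 4)
step 11: apply (-1, -4) → (26, 0)

(26, 0)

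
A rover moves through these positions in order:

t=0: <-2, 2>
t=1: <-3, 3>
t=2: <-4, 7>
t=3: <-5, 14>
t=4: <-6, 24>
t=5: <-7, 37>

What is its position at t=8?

Taking differences between consecutive positions: <-1, +1>, <-1, +4>, <-1, +7>, <-1, +10>, <-1, +13>. These grow by <+0, +3> each step.
step 6: <-7, 37> + <-1, +16> → <-8, 53>
step 7: <-8, 53> + <-1, +19> → <-9, 72>
step 8: <-9, 72> + <-1, +22> → <-10, 94>

<-10, 94>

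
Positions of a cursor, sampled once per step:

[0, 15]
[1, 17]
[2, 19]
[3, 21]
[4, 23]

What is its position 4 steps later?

[8, 31]

The position changes by [+1, +2] every step.
step 5: [4, 23] + [+1, +2] → [5, 25]
step 6: [5, 25] + [+1, +2] → [6, 27]
step 7: [6, 27] + [+1, +2] → [7, 29]
step 8: [7, 29] + [+1, +2] → [8, 31]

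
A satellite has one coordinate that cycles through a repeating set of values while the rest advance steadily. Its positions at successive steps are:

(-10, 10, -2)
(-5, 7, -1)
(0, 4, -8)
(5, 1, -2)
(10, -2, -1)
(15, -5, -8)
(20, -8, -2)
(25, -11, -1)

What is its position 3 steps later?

The first coordinate changes by +5 each step, so at step 10 it is -10 + 10·(5) = 40.
The second coordinate changes by -3 each step, so at step 10 it is 10 + 10·(-3) = -20.
The third coordinate repeats the cycle [-2, -1, -8] with period 3; step 10 mod 3 = 1, giving -1.

(40, -20, -1)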